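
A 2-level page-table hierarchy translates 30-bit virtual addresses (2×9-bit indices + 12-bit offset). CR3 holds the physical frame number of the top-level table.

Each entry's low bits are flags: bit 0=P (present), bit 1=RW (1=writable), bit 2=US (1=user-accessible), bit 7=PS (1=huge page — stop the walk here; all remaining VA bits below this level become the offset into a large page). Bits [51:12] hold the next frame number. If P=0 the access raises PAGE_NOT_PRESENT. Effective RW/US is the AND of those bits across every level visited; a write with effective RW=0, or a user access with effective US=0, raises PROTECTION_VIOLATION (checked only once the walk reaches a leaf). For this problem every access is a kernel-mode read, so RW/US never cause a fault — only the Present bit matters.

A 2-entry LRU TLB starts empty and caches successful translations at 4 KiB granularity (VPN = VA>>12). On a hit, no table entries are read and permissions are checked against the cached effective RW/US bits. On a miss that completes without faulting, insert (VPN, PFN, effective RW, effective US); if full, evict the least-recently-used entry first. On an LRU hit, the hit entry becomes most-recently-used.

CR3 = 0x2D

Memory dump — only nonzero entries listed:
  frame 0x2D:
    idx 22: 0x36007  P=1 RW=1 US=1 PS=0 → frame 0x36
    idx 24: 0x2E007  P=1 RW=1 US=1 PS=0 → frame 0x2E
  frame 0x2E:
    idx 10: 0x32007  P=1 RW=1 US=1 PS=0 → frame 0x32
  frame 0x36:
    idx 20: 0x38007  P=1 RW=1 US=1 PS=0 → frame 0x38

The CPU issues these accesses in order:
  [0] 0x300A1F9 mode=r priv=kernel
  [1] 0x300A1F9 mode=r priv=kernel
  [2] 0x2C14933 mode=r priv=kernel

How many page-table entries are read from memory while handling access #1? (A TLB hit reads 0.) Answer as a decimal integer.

Per-access translation:
#0 VA=0x300A1F9 (r,kernel):
  [0] read 0x2D idx=24: raw=0x2E007 flags P=1 W=1 U=1 S=0
  [1] read 0x2E idx=10: raw=0x32007 flags P=1 W=1 U=1 S=0
  → PA=0x321F9  (2 entries read)
#1 VA=0x300A1F9 (r,kernel):
  TLB hit vpn=0x300A → PA=0x321F9
#2 VA=0x2C14933 (r,kernel):
  [0] read 0x2D idx=22: raw=0x36007 flags P=1 W=1 U=1 S=0
  [1] read 0x36 idx=20: raw=0x38007 flags P=1 W=1 U=1 S=0
  → PA=0x38933  (2 entries read)

Entries read for #1: 0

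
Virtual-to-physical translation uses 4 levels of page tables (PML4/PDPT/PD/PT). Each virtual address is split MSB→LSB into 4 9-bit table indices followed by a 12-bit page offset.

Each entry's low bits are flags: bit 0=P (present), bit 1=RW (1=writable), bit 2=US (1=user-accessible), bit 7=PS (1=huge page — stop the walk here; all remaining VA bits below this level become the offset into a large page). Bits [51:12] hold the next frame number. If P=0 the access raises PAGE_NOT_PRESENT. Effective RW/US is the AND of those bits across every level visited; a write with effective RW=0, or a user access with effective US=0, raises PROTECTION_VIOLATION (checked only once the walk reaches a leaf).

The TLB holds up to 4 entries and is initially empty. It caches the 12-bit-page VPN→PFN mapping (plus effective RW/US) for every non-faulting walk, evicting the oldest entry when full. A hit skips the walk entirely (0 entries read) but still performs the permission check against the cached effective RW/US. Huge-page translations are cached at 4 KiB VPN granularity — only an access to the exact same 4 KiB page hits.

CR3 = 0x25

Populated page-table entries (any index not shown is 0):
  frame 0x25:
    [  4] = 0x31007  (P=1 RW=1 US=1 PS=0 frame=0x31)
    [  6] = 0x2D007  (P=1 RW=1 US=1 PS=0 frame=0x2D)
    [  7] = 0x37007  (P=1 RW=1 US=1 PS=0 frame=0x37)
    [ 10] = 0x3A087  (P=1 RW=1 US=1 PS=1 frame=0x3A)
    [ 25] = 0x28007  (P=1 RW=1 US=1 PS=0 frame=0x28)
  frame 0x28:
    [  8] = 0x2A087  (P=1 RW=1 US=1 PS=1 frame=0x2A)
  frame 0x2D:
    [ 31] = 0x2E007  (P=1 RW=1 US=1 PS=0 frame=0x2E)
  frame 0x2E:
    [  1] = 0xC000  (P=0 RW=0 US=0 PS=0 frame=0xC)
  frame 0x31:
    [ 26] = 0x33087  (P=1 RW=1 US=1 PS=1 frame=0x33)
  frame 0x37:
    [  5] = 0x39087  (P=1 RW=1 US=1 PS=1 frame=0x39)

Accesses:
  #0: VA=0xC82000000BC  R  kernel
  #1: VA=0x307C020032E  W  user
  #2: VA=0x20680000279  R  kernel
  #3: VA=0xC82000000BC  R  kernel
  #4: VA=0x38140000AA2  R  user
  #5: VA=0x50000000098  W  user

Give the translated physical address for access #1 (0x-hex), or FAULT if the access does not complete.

Trace:
#0 VA=0xC82000000BC (r,kernel):
  lvl0: tbl 0x25, slot 25 ⇒ 0x28007 (P1/RW1/US1/PS0)
  lvl1: tbl 0x28, slot 8 ⇒ 0x2A087 (P1/RW1/US1/PS1)
  → PA=0x2A0BC (huge @L1)  (2 entries read)
#1 VA=0x307C020032E (w,user):
  lvl0: tbl 0x25, slot 6 ⇒ 0x2D007 (P1/RW1/US1/PS0)
  lvl1: tbl 0x2D, slot 31 ⇒ 0x2E007 (P1/RW1/US1/PS0)
  lvl2: tbl 0x2E, slot 1 ⇒ 0xC000 (P0/RW0/US0/PS0)
  ⇒ fault: PAGE_NOT_PRESENT  — 3 lookups
#2 VA=0x20680000279 (r,kernel):
  lvl0: tbl 0x25, slot 4 ⇒ 0x31007 (P1/RW1/US1/PS0)
  lvl1: tbl 0x31, slot 26 ⇒ 0x33087 (P1/RW1/US1/PS1)
  → PA=0x33279 (huge @L1)  (2 entries read)
#3 VA=0xC82000000BC (r,kernel):
  TLB hit vpn=0xC8200000 → PA=0x2A0BC
#4 VA=0x38140000AA2 (r,user):
  lvl0: tbl 0x25, slot 7 ⇒ 0x37007 (P1/RW1/US1/PS0)
  lvl1: tbl 0x37, slot 5 ⇒ 0x39087 (P1/RW1/US1/PS1)
  → PA=0x39AA2 (huge @L1)  (2 entries read)
#5 VA=0x50000000098 (w,user):
  lvl0: tbl 0x25, slot 10 ⇒ 0x3A087 (P1/RW1/US1/PS1)
  → PA=0x3A098 (huge @L0)  (1 entries read)

Access #1 PA: FAULT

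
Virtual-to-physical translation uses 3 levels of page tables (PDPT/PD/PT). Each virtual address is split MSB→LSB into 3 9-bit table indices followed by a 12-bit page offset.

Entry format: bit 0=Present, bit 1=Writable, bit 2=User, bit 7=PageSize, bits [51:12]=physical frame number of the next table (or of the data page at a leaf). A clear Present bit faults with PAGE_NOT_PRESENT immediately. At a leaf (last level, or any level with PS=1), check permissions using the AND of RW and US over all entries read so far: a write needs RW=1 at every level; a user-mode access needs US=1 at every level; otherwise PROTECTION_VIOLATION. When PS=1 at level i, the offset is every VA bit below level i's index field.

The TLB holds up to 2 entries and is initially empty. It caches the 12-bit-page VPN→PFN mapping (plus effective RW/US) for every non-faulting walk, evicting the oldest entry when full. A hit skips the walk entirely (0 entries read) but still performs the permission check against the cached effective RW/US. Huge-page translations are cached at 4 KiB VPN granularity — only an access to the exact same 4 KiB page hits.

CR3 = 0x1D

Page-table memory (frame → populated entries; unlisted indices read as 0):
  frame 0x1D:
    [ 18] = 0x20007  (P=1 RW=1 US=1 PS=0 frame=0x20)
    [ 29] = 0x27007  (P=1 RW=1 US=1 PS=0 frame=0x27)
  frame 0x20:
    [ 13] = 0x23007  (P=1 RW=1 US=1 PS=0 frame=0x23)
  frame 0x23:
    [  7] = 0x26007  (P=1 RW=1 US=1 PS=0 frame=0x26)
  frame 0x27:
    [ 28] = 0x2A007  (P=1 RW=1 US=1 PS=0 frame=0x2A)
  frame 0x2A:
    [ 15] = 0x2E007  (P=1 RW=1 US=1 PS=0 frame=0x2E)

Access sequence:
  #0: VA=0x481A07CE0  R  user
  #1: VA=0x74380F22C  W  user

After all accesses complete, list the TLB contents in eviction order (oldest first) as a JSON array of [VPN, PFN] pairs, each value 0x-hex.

Walk each access:
#0 VA=0x481A07CE0 (r,user):
  [0] read 0x1D idx=18: raw=0x20007 flags P=1 W=1 U=1 S=0
  [1] read 0x20 idx=13: raw=0x23007 flags P=1 W=1 U=1 S=0
  [2] read 0x23 idx=7: raw=0x26007 flags P=1 W=1 U=1 S=0
  → PA=0x26CE0  (3 entries read)
#1 VA=0x74380F22C (w,user):
  [0] read 0x1D idx=29: raw=0x27007 flags P=1 W=1 U=1 S=0
  [1] read 0x27 idx=28: raw=0x2A007 flags P=1 W=1 U=1 S=0
  [2] read 0x2A idx=15: raw=0x2E007 flags P=1 W=1 U=1 S=0
  → PA=0x2E22C  (3 entries read)

TLB: [["0x481A07", "0x26"], ["0x74380F", "0x2E"]]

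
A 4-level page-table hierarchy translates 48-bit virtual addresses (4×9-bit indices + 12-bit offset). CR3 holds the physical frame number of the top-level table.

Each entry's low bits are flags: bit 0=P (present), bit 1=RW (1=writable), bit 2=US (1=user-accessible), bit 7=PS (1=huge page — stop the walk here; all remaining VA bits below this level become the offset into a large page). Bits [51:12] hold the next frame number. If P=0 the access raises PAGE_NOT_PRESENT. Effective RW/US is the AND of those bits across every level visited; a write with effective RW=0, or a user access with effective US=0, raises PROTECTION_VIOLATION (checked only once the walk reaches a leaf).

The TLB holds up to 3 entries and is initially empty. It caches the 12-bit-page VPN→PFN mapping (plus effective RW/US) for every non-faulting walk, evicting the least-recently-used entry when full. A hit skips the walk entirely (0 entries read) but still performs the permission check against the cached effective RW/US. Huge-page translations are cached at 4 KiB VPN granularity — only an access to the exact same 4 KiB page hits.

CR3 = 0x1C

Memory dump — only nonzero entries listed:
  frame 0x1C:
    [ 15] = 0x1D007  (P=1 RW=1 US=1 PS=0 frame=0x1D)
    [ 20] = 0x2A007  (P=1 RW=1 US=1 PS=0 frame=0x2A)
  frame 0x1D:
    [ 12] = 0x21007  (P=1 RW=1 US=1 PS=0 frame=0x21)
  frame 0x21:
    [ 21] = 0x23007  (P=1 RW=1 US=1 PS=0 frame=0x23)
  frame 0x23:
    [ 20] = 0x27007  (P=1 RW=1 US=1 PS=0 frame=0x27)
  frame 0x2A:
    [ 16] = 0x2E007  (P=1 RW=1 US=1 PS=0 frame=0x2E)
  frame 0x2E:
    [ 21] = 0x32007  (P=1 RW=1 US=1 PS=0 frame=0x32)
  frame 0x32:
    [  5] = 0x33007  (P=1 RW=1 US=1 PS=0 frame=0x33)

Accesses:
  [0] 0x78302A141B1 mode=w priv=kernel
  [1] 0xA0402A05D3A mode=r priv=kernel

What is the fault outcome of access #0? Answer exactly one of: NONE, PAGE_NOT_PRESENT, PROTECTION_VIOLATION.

Trace:
#0 VA=0x78302A141B1 (w,kernel):
  [0] read 0x1C idx=15: raw=0x1D007 flags P=1 W=1 U=1 S=0
  [1] read 0x1D idx=12: raw=0x21007 flags P=1 W=1 U=1 S=0
  [2] read 0x21 idx=21: raw=0x23007 flags P=1 W=1 U=1 S=0
  [3] read 0x23 idx=20: raw=0x27007 flags P=1 W=1 U=1 S=0
  → PA=0x271B1  (4 entries read)
#1 VA=0xA0402A05D3A (r,kernel):
  [0] read 0x1C idx=20: raw=0x2A007 flags P=1 W=1 U=1 S=0
  [1] read 0x2A idx=16: raw=0x2E007 flags P=1 W=1 U=1 S=0
  [2] read 0x2E idx=21: raw=0x32007 flags P=1 W=1 U=1 S=0
  [3] read 0x32 idx=5: raw=0x33007 flags P=1 W=1 U=1 S=0
  → PA=0x33D3A  (4 entries read)

Access #0 fault: NONE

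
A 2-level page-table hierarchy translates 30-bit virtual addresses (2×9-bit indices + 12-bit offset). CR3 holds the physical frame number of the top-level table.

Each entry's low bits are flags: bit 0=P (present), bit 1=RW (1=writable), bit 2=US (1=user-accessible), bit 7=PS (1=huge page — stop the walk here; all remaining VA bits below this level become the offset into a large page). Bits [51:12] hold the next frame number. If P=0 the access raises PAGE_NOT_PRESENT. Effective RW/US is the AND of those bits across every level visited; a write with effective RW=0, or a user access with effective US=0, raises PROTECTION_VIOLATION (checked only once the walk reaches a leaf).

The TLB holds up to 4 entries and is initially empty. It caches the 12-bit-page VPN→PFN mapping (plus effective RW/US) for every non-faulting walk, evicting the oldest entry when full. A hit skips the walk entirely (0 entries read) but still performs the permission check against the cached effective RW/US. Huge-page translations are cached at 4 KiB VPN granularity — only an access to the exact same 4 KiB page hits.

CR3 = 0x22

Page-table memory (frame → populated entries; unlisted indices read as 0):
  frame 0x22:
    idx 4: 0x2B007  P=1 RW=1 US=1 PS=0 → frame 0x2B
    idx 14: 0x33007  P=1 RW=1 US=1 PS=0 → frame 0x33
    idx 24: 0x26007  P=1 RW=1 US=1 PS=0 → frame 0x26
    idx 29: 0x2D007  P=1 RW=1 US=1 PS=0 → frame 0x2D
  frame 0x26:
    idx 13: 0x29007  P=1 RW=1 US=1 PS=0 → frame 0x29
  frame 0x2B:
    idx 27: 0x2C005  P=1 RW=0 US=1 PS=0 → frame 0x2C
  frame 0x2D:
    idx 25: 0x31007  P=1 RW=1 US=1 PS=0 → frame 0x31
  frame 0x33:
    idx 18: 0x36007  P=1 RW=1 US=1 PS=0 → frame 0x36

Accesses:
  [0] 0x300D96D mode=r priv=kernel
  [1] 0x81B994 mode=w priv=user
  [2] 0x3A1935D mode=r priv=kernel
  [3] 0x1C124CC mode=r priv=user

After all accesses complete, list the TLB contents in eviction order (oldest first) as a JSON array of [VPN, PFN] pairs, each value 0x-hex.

Per-access translation:
#0 VA=0x300D96D (r,kernel):
  L0 @0x22[24] → 0x26007  P=1,RW=1,US=1,PS=0
  L1 @0x26[13] → 0x29007  P=1,RW=1,US=1,PS=0
  ✓ 0x2996D  — 2 lookups
#1 VA=0x81B994 (w,user):
  L0 @0x22[4] → 0x2B007  P=1,RW=1,US=1,PS=0
  L1 @0x2B[27] → 0x2C005  P=1,RW=0,US=1,PS=0
  → PROTECTION_VIOLATION  (2 entries read)
#2 VA=0x3A1935D (r,kernel):
  L0 @0x22[29] → 0x2D007  P=1,RW=1,US=1,PS=0
  L1 @0x2D[25] → 0x31007  P=1,RW=1,US=1,PS=0
  ✓ 0x3135D  — 2 lookups
#3 VA=0x1C124CC (r,user):
  L0 @0x22[14] → 0x33007  P=1,RW=1,US=1,PS=0
  L1 @0x33[18] → 0x36007  P=1,RW=1,US=1,PS=0
  ✓ 0x364CC  — 2 lookups

TLB: [["0x300D", "0x29"], ["0x3A19", "0x31"], ["0x1C12", "0x36"]]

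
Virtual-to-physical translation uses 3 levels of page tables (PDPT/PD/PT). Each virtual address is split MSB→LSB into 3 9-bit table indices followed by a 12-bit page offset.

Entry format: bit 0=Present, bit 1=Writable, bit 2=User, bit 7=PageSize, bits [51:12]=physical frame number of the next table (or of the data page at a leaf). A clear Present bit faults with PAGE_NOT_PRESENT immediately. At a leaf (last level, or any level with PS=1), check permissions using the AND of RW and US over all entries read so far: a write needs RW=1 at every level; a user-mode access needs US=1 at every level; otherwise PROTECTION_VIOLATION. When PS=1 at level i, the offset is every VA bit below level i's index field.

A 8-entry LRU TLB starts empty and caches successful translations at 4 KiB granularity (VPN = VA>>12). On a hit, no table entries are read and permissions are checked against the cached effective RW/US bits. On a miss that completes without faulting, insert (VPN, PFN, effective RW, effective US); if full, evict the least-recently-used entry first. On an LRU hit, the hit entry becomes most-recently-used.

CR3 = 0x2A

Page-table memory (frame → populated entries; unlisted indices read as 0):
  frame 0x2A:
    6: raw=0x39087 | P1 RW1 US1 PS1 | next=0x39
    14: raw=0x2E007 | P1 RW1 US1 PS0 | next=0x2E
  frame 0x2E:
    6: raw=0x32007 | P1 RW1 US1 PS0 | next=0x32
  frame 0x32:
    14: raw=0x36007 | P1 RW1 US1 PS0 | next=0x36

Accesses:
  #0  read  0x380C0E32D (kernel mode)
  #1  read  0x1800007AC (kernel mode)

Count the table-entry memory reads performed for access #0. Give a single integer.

Walk each access:
#0 VA=0x380C0E32D (r,kernel):
  L0: frame=0x2A idx=14 entry=0x2E007 [P=1 RW=1 US=1 PS=0]
  L1: frame=0x2E idx=6 entry=0x32007 [P=1 RW=1 US=1 PS=0]
  L2: frame=0x32 idx=14 entry=0x36007 [P=1 RW=1 US=1 PS=0]
  → PA=0x3632D  (3 entries read)
#1 VA=0x1800007AC (r,kernel):
  L0: frame=0x2A idx=6 entry=0x39087 [P=1 RW=1 US=1 PS=1]
  → PA=0x397AC (huge @L0)  (1 entries read)

Entries read for #0: 3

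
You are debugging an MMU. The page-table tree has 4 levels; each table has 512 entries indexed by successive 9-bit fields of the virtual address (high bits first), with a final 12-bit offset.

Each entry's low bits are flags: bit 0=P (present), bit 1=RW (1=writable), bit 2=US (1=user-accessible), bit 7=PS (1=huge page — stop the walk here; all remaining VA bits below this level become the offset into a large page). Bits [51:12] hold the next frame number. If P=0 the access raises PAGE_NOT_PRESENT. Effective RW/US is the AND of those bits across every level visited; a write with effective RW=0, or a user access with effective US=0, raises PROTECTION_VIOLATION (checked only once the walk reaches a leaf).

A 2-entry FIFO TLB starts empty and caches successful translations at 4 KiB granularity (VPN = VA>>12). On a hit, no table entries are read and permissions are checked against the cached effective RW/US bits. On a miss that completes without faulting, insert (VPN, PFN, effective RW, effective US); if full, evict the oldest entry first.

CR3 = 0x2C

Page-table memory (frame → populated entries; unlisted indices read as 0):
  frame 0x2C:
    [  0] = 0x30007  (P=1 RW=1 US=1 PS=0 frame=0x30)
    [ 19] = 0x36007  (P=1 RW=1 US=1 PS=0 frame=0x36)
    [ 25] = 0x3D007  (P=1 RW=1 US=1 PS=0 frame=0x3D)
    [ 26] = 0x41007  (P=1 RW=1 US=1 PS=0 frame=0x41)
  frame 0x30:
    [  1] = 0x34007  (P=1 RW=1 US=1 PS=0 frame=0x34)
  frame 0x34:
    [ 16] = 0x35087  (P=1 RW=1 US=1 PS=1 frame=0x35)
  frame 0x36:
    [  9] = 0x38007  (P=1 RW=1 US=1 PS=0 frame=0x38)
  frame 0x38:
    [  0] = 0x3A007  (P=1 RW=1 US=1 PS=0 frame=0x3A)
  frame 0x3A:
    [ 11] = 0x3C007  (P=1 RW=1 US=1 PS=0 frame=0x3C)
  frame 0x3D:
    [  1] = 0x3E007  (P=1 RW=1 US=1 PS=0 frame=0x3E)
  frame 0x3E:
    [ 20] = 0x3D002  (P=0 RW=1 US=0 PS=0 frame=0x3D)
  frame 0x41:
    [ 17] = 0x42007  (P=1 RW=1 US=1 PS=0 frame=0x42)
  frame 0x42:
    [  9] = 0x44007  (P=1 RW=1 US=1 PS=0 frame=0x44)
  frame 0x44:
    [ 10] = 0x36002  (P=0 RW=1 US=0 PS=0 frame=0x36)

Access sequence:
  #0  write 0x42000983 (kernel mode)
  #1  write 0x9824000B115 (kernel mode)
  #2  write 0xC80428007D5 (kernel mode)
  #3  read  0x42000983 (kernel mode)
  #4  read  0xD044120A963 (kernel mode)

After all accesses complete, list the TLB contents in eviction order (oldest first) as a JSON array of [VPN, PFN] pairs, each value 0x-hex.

Per-access translation:
#0 VA=0x42000983 (w,kernel):
  L0: frame=0x2C idx=0 entry=0x30007 [P=1 RW=1 US=1 PS=0]
  L1: frame=0x30 idx=1 entry=0x34007 [P=1 RW=1 US=1 PS=0]
  L2: frame=0x34 idx=16 entry=0x35087 [P=1 RW=1 US=1 PS=1]
  ✓ 0x35983 (huge @L2)  — 3 lookups
#1 VA=0x9824000B115 (w,kernel):
  L0: frame=0x2C idx=19 entry=0x36007 [P=1 RW=1 US=1 PS=0]
  L1: frame=0x36 idx=9 entry=0x38007 [P=1 RW=1 US=1 PS=0]
  L2: frame=0x38 idx=0 entry=0x3A007 [P=1 RW=1 US=1 PS=0]
  L3: frame=0x3A idx=11 entry=0x3C007 [P=1 RW=1 US=1 PS=0]
  ✓ 0x3C115  — 4 lookups
#2 VA=0xC80428007D5 (w,kernel):
  L0: frame=0x2C idx=25 entry=0x3D007 [P=1 RW=1 US=1 PS=0]
  L1: frame=0x3D idx=1 entry=0x3E007 [P=1 RW=1 US=1 PS=0]
  L2: frame=0x3E idx=20 entry=0x3D002 [P=0 RW=1 US=0 PS=0]
  → PAGE_NOT_PRESENT  (3 entries read)
#3 VA=0x42000983 (r,kernel):
  TLB hit vpn=0x42000 → PA=0x35983
#4 VA=0xD044120A963 (r,kernel):
  L0: frame=0x2C idx=26 entry=0x41007 [P=1 RW=1 US=1 PS=0]
  L1: frame=0x41 idx=17 entry=0x42007 [P=1 RW=1 US=1 PS=0]
  L2: frame=0x42 idx=9 entry=0x44007 [P=1 RW=1 US=1 PS=0]
  L3: frame=0x44 idx=10 entry=0x36002 [P=0 RW=1 US=0 PS=0]
  → PAGE_NOT_PRESENT  (4 entries read)

TLB: [["0x42000", "0x35"], ["0x9824000B", "0x3C"]]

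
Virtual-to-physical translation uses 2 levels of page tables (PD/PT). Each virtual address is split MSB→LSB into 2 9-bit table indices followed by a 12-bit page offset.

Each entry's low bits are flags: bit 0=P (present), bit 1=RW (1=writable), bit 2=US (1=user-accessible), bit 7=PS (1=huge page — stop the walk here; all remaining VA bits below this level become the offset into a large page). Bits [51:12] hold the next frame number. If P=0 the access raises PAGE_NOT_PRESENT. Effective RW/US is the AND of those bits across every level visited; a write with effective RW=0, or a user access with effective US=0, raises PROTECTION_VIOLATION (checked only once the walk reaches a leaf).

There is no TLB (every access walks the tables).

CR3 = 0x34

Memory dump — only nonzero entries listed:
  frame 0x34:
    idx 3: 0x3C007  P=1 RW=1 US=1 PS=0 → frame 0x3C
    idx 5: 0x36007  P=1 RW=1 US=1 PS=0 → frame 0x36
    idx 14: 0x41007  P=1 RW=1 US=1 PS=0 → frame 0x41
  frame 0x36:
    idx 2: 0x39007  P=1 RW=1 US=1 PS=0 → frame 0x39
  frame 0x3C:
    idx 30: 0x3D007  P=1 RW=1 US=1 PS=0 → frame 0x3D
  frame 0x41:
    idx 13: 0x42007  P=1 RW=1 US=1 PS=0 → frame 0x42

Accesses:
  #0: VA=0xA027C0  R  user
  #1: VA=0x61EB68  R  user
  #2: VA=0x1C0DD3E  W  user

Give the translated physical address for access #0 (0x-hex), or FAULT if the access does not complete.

Walk each access:
#0 VA=0xA027C0 (r,user):
  [0] read 0x34 idx=5: raw=0x36007 flags P=1 W=1 U=1 S=0
  [1] read 0x36 idx=2: raw=0x39007 flags P=1 W=1 U=1 S=0
  → PA=0x397C0  (2 entries read)
#1 VA=0x61EB68 (r,user):
  [0] read 0x34 idx=3: raw=0x3C007 flags P=1 W=1 U=1 S=0
  [1] read 0x3C idx=30: raw=0x3D007 flags P=1 W=1 U=1 S=0
  → PA=0x3DB68  (2 entries read)
#2 VA=0x1C0DD3E (w,user):
  [0] read 0x34 idx=14: raw=0x41007 flags P=1 W=1 U=1 S=0
  [1] read 0x41 idx=13: raw=0x42007 flags P=1 W=1 U=1 S=0
  → PA=0x42D3E  (2 entries read)

Access #0 PA: 0x397C0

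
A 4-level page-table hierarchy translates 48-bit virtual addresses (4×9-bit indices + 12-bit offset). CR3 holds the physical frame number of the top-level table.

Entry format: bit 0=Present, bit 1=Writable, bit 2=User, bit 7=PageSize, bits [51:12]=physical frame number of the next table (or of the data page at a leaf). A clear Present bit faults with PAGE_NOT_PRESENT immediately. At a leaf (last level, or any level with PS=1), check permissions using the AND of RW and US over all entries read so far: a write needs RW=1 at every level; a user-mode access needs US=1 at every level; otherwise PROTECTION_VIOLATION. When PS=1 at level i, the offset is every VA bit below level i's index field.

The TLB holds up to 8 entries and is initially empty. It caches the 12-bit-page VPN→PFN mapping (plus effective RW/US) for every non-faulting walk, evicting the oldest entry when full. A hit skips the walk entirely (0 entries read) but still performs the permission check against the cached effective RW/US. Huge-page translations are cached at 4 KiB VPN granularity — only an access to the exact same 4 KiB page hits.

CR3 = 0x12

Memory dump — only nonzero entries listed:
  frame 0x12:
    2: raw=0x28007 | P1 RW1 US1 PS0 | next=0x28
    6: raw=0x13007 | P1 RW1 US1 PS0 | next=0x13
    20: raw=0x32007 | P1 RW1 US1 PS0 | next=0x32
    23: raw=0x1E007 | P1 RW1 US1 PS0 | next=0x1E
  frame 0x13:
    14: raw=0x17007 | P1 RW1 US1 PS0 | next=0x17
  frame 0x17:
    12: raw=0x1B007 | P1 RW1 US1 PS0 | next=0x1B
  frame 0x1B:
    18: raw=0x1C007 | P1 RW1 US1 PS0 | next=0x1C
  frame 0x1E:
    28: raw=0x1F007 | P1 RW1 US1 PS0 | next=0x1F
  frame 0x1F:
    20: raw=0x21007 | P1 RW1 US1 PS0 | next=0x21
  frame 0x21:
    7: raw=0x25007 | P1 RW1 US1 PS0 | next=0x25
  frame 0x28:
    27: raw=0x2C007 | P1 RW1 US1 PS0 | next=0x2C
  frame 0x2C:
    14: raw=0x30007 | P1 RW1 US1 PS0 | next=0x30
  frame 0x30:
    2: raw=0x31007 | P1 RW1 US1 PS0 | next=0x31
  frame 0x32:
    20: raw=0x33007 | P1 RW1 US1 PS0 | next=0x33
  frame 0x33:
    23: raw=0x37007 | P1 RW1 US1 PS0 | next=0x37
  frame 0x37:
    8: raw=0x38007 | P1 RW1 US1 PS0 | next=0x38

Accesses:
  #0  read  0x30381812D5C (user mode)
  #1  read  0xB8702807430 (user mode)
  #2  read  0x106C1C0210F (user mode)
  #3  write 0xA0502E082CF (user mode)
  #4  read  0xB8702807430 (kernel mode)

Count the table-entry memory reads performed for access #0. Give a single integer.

Per-access translation:
#0 VA=0x30381812D5C (r,user):
  [0] read 0x12 idx=6: raw=0x13007 flags P=1 W=1 U=1 S=0
  [1] read 0x13 idx=14: raw=0x17007 flags P=1 W=1 U=1 S=0
  [2] read 0x17 idx=12: raw=0x1B007 flags P=1 W=1 U=1 S=0
  [3] read 0x1B idx=18: raw=0x1C007 flags P=1 W=1 U=1 S=0
  ⇒ phys 0x1CD5C  [4 reads]
#1 VA=0xB8702807430 (r,user):
  [0] read 0x12 idx=23: raw=0x1E007 flags P=1 W=1 U=1 S=0
  [1] read 0x1E idx=28: raw=0x1F007 flags P=1 W=1 U=1 S=0
  [2] read 0x1F idx=20: raw=0x21007 flags P=1 W=1 U=1 S=0
  [3] read 0x21 idx=7: raw=0x25007 flags P=1 W=1 U=1 S=0
  ⇒ phys 0x25430  [4 reads]
#2 VA=0x106C1C0210F (r,user):
  [0] read 0x12 idx=2: raw=0x28007 flags P=1 W=1 U=1 S=0
  [1] read 0x28 idx=27: raw=0x2C007 flags P=1 W=1 U=1 S=0
  [2] read 0x2C idx=14: raw=0x30007 flags P=1 W=1 U=1 S=0
  [3] read 0x30 idx=2: raw=0x31007 flags P=1 W=1 U=1 S=0
  ⇒ phys 0x3110F  [4 reads]
#3 VA=0xA0502E082CF (w,user):
  [0] read 0x12 idx=20: raw=0x32007 flags P=1 W=1 U=1 S=0
  [1] read 0x32 idx=20: raw=0x33007 flags P=1 W=1 U=1 S=0
  [2] read 0x33 idx=23: raw=0x37007 flags P=1 W=1 U=1 S=0
  [3] read 0x37 idx=8: raw=0x38007 flags P=1 W=1 U=1 S=0
  ⇒ phys 0x382CF  [4 reads]
#4 VA=0xB8702807430 (r,kernel):
  TLB hit vpn=0xB8702807 → PA=0x25430

Entries read for #0: 4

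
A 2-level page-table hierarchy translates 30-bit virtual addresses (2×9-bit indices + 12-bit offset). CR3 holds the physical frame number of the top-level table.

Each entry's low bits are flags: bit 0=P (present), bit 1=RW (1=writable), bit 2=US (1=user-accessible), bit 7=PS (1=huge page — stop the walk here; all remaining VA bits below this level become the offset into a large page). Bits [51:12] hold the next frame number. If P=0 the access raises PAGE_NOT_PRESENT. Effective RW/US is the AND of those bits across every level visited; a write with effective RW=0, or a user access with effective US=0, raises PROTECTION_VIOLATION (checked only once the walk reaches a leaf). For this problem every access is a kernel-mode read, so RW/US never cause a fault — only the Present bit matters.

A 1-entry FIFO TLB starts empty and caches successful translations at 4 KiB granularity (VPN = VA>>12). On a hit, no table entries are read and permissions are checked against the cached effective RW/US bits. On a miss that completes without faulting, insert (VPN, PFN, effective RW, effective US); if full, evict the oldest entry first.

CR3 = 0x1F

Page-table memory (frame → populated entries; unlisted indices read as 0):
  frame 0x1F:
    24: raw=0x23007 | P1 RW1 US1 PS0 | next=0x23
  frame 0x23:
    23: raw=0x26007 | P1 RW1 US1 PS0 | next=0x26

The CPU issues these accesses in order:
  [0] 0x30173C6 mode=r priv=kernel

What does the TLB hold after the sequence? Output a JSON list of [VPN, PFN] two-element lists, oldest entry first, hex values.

Walk each access:
#0 VA=0x30173C6 (r,kernel):
  L0 @0x1F[24] → 0x23007  P=1,RW=1,US=1,PS=0
  L1 @0x23[23] → 0x26007  P=1,RW=1,US=1,PS=0
  → PA=0x263C6  (2 entries read)

TLB: [["0x3017", "0x26"]]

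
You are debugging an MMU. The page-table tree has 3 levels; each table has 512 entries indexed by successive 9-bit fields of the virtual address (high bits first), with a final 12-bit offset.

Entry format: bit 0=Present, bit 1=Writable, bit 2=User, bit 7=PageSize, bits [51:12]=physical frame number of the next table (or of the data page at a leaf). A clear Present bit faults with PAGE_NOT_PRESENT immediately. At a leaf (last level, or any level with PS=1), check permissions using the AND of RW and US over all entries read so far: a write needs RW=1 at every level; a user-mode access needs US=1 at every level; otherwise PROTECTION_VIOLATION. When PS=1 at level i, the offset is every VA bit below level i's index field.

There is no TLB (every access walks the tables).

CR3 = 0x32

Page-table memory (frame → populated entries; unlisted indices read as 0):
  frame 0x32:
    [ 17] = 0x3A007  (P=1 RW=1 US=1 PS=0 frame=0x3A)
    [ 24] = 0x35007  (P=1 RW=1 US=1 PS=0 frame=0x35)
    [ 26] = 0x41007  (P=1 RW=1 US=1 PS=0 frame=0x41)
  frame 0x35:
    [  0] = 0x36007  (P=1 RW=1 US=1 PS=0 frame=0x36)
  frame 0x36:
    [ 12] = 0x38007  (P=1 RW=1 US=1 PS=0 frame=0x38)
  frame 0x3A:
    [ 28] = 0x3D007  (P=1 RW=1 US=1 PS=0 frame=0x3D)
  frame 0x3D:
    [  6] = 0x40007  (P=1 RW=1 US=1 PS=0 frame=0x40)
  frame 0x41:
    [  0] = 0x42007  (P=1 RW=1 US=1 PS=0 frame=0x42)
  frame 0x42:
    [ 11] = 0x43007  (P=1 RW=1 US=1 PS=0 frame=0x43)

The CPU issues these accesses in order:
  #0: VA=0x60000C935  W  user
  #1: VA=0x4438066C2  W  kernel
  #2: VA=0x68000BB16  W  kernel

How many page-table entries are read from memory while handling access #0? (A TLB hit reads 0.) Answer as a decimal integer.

Trace:
#0 VA=0x60000C935 (w,user):
  L0 @0x32[24] → 0x35007  P=1,RW=1,US=1,PS=0
  L1 @0x35[0] → 0x36007  P=1,RW=1,US=1,PS=0
  L2 @0x36[12] → 0x38007  P=1,RW=1,US=1,PS=0
  ✓ 0x38935  — 3 lookups
#1 VA=0x4438066C2 (w,kernel):
  L0 @0x32[17] → 0x3A007  P=1,RW=1,US=1,PS=0
  L1 @0x3A[28] → 0x3D007  P=1,RW=1,US=1,PS=0
  L2 @0x3D[6] → 0x40007  P=1,RW=1,US=1,PS=0
  ✓ 0x406C2  — 3 lookups
#2 VA=0x68000BB16 (w,kernel):
  L0 @0x32[26] → 0x41007  P=1,RW=1,US=1,PS=0
  L1 @0x41[0] → 0x42007  P=1,RW=1,US=1,PS=0
  L2 @0x42[11] → 0x43007  P=1,RW=1,US=1,PS=0
  ✓ 0x43B16  — 3 lookups

Entries read for #0: 3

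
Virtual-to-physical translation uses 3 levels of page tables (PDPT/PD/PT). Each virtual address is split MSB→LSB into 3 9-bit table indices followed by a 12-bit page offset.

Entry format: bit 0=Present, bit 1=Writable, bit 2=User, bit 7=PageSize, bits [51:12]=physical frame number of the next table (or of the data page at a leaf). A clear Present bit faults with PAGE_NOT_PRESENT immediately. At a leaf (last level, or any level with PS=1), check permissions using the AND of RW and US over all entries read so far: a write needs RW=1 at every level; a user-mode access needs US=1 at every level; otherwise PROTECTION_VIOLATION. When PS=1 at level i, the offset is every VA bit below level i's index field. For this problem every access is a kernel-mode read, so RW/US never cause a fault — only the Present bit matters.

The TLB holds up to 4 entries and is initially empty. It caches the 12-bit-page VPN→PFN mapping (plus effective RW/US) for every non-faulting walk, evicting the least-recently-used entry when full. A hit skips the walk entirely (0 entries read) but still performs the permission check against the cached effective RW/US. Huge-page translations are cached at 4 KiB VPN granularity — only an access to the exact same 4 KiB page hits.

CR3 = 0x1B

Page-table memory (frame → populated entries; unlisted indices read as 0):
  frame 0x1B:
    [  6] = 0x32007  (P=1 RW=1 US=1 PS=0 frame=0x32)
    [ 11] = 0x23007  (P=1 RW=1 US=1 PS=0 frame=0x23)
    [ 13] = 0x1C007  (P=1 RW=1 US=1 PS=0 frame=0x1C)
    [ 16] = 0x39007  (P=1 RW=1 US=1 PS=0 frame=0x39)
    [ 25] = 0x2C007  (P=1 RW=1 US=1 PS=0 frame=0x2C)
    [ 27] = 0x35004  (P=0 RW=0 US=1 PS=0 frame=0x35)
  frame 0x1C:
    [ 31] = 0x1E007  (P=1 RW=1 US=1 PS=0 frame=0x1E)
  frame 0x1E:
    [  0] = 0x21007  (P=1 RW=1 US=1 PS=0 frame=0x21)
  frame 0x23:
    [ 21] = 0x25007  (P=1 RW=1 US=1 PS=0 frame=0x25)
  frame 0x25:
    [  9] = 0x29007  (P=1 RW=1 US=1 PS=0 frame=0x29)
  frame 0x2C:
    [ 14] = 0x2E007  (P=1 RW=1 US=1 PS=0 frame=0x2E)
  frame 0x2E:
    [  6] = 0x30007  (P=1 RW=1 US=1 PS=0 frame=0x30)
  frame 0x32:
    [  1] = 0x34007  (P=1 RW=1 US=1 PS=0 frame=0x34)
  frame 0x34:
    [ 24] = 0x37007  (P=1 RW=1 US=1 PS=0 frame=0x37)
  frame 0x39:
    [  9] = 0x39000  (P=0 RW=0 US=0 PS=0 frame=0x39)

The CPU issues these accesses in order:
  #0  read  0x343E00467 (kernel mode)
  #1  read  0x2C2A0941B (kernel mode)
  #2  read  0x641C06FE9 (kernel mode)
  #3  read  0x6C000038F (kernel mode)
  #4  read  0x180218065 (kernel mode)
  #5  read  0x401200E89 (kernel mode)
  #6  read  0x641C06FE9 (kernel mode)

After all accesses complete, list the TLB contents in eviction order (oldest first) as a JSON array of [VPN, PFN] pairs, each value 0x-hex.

Walk each access:
#0 VA=0x343E00467 (r,kernel):
  lvl0: tbl 0x1B, slot 13 ⇒ 0x1C007 (P1/RW1/US1/PS0)
  lvl1: tbl 0x1C, slot 31 ⇒ 0x1E007 (P1/RW1/US1/PS0)
  lvl2: tbl 0x1E, slot 0 ⇒ 0x21007 (P1/RW1/US1/PS0)
  ✓ 0x21467  — 3 lookups
#1 VA=0x2C2A0941B (r,kernel):
  lvl0: tbl 0x1B, slot 11 ⇒ 0x23007 (P1/RW1/US1/PS0)
  lvl1: tbl 0x23, slot 21 ⇒ 0x25007 (P1/RW1/US1/PS0)
  lvl2: tbl 0x25, slot 9 ⇒ 0x29007 (P1/RW1/US1/PS0)
  ✓ 0x2941B  — 3 lookups
#2 VA=0x641C06FE9 (r,kernel):
  lvl0: tbl 0x1B, slot 25 ⇒ 0x2C007 (P1/RW1/US1/PS0)
  lvl1: tbl 0x2C, slot 14 ⇒ 0x2E007 (P1/RW1/US1/PS0)
  lvl2: tbl 0x2E, slot 6 ⇒ 0x30007 (P1/RW1/US1/PS0)
  ✓ 0x30FE9  — 3 lookups
#3 VA=0x6C000038F (r,kernel):
  lvl0: tbl 0x1B, slot 27 ⇒ 0x35004 (P0/RW0/US1/PS0)
  ✗ PAGE_NOT_PRESENT  [1 reads]
#4 VA=0x180218065 (r,kernel):
  lvl0: tbl 0x1B, slot 6 ⇒ 0x32007 (P1/RW1/US1/PS0)
  lvl1: tbl 0x32, slot 1 ⇒ 0x34007 (P1/RW1/US1/PS0)
  lvl2: tbl 0x34, slot 24 ⇒ 0x37007 (P1/RW1/US1/PS0)
  ✓ 0x37065  — 3 lookups
#5 VA=0x401200E89 (r,kernel):
  lvl0: tbl 0x1B, slot 16 ⇒ 0x39007 (P1/RW1/US1/PS0)
  lvl1: tbl 0x39, slot 9 ⇒ 0x39000 (P0/RW0/US0/PS0)
  ✗ PAGE_NOT_PRESENT  [2 reads]
#6 VA=0x641C06FE9 (r,kernel):
  TLB hit vpn=0x641C06 → PA=0x30FE9

TLB: [["0x343E00", "0x21"], ["0x2C2A09", "0x29"], ["0x180218", "0x37"], ["0x641C06", "0x30"]]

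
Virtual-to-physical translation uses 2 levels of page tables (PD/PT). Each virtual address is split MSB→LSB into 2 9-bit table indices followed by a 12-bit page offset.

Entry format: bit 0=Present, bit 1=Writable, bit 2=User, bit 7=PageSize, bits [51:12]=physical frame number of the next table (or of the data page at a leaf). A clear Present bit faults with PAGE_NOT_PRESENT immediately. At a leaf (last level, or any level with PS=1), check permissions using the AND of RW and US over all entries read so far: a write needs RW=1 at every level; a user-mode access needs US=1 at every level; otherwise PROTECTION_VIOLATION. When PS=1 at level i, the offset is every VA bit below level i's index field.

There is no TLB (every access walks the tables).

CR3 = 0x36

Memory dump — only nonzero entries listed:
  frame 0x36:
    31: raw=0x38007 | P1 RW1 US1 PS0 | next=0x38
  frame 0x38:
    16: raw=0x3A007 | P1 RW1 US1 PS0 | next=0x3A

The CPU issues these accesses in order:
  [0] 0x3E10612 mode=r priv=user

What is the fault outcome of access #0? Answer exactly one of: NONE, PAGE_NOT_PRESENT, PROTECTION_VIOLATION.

Walk each access:
#0 VA=0x3E10612 (r,user):
  lvl0: tbl 0x36, slot 31 ⇒ 0x38007 (P1/RW1/US1/PS0)
  lvl1: tbl 0x38, slot 16 ⇒ 0x3A007 (P1/RW1/US1/PS0)
  ⇒ phys 0x3A612  [2 reads]

Access #0 fault: NONE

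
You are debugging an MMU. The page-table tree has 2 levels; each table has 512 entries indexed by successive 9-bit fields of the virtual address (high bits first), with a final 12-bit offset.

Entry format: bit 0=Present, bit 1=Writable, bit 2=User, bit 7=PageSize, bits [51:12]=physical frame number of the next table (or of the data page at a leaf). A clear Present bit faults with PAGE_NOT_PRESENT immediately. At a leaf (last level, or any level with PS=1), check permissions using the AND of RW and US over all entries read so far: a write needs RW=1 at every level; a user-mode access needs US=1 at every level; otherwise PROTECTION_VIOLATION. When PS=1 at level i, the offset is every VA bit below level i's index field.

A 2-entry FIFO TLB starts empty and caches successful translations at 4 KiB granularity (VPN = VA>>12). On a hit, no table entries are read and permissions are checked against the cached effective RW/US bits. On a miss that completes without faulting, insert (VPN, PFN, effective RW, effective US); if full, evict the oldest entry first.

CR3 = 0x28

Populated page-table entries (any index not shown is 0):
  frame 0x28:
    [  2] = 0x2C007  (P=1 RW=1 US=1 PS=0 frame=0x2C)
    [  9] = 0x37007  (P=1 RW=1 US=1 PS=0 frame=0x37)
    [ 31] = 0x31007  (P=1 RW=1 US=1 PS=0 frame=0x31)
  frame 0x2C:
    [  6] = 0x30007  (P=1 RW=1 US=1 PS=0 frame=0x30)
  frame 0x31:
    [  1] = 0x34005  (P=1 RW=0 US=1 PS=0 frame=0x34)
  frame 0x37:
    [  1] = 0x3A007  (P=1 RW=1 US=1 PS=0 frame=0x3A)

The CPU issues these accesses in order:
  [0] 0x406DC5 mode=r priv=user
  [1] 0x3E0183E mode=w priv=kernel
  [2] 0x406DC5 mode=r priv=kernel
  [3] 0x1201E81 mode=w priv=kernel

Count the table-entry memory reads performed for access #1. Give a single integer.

Walk each access:
#0 VA=0x406DC5 (r,user):
  L0 @0x28[2] → 0x2C007  P=1,RW=1,US=1,PS=0
  L1 @0x2C[6] → 0x30007  P=1,RW=1,US=1,PS=0
  → PA=0x30DC5  (2 entries read)
#1 VA=0x3E0183E (w,kernel):
  L0 @0x28[31] → 0x31007  P=1,RW=1,US=1,PS=0
  L1 @0x31[1] → 0x34005  P=1,RW=0,US=1,PS=0
  ⇒ fault: PROTECTION_VIOLATION  — 2 lookups
#2 VA=0x406DC5 (r,kernel):
  TLB hit vpn=0x406 → PA=0x30DC5
#3 VA=0x1201E81 (w,kernel):
  L0 @0x28[9] → 0x37007  P=1,RW=1,US=1,PS=0
  L1 @0x37[1] → 0x3A007  P=1,RW=1,US=1,PS=0
  → PA=0x3AE81  (2 entries read)

Entries read for #1: 2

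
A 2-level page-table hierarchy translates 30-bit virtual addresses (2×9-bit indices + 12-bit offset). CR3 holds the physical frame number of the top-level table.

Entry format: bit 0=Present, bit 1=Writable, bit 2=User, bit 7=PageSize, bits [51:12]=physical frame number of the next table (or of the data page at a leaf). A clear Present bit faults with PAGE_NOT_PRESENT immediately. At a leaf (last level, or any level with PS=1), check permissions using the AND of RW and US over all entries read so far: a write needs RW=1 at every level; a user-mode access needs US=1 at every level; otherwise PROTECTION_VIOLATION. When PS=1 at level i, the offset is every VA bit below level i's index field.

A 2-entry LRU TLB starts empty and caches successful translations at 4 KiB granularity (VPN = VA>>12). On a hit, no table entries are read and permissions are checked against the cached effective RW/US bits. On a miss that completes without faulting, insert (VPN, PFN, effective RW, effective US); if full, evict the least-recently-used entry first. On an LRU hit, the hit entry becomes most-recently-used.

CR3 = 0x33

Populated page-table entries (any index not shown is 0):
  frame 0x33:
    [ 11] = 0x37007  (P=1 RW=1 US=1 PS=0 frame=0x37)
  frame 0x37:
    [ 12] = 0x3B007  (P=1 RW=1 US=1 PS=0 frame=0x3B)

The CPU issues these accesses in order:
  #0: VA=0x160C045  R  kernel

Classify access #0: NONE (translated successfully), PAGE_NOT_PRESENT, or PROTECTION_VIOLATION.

Trace:
#0 VA=0x160C045 (r,kernel):
  L0 @0x33[11] → 0x37007  P=1,RW=1,US=1,PS=0
  L1 @0x37[12] → 0x3B007  P=1,RW=1,US=1,PS=0
  ✓ 0x3B045  — 2 lookups

Access #0 fault: NONE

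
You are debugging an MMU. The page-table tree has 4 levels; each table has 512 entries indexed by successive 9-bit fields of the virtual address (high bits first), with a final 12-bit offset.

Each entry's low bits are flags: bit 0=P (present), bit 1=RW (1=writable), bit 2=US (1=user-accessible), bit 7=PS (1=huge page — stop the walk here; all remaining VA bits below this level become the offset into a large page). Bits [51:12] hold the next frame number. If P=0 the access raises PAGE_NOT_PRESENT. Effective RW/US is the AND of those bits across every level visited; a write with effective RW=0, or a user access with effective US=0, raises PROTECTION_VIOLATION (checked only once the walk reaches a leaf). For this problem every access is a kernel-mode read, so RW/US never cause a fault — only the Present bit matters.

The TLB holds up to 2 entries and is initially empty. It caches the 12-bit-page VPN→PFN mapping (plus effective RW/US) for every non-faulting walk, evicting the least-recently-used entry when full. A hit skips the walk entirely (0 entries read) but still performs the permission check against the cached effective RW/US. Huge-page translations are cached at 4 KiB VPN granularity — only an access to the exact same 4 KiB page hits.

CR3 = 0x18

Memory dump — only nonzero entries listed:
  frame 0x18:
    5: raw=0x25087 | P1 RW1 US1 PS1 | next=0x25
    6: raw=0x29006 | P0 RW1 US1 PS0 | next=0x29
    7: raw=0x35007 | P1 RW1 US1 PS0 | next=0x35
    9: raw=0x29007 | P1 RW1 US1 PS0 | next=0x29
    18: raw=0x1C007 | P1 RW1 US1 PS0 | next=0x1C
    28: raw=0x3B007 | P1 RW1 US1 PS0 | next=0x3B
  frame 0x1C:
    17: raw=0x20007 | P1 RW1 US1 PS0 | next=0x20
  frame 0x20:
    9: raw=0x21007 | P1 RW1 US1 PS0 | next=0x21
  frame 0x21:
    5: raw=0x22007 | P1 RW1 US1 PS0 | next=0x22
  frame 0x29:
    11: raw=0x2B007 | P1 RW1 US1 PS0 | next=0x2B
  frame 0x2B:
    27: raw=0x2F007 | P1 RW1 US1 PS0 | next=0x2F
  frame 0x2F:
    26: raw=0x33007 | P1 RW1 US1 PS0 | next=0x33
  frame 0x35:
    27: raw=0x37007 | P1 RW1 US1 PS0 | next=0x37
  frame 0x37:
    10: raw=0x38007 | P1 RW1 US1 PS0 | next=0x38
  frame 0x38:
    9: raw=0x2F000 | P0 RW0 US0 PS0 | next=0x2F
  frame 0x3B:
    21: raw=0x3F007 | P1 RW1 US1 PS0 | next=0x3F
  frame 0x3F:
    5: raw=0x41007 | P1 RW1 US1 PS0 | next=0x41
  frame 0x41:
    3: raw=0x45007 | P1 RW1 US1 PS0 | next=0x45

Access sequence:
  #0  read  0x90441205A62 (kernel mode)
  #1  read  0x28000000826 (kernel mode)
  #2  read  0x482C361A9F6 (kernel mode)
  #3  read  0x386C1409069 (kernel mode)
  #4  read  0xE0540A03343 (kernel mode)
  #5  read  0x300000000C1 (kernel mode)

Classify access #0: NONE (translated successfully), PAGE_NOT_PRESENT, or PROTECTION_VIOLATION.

Walk each access:
#0 VA=0x90441205A62 (r,kernel):
  [0] read 0x18 idx=18: raw=0x1C007 flags P=1 W=1 U=1 S=0
  [1] read 0x1C idx=17: raw=0x20007 flags P=1 W=1 U=1 S=0
  [2] read 0x20 idx=9: raw=0x21007 flags P=1 W=1 U=1 S=0
  [3] read 0x21 idx=5: raw=0x22007 flags P=1 W=1 U=1 S=0
  → PA=0x22A62  (4 entries read)
#1 VA=0x28000000826 (r,kernel):
  [0] read 0x18 idx=5: raw=0x25087 flags P=1 W=1 U=1 S=1
  → PA=0x25826 (huge @L0)  (1 entries read)
#2 VA=0x482C361A9F6 (r,kernel):
  [0] read 0x18 idx=9: raw=0x29007 flags P=1 W=1 U=1 S=0
  [1] read 0x29 idx=11: raw=0x2B007 flags P=1 W=1 U=1 S=0
  [2] read 0x2B idx=27: raw=0x2F007 flags P=1 W=1 U=1 S=0
  [3] read 0x2F idx=26: raw=0x33007 flags P=1 W=1 U=1 S=0
  → PA=0x339F6  (4 entries read)
#3 VA=0x386C1409069 (r,kernel):
  [0] read 0x18 idx=7: raw=0x35007 flags P=1 W=1 U=1 S=0
  [1] read 0x35 idx=27: raw=0x37007 flags P=1 W=1 U=1 S=0
  [2] read 0x37 idx=10: raw=0x38007 flags P=1 W=1 U=1 S=0
  [3] read 0x38 idx=9: raw=0x2F000 flags P=0 W=0 U=0 S=0
  ⇒ fault: PAGE_NOT_PRESENT  — 4 lookups
#4 VA=0xE0540A03343 (r,kernel):
  [0] read 0x18 idx=28: raw=0x3B007 flags P=1 W=1 U=1 S=0
  [1] read 0x3B idx=21: raw=0x3F007 flags P=1 W=1 U=1 S=0
  [2] read 0x3F idx=5: raw=0x41007 flags P=1 W=1 U=1 S=0
  [3] read 0x41 idx=3: raw=0x45007 flags P=1 W=1 U=1 S=0
  → PA=0x45343  (4 entries read)
#5 VA=0x300000000C1 (r,kernel):
  [0] read 0x18 idx=6: raw=0x29006 flags P=0 W=1 U=1 S=0
  ⇒ fault: PAGE_NOT_PRESENT  — 1 lookups

Access #0 fault: NONE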